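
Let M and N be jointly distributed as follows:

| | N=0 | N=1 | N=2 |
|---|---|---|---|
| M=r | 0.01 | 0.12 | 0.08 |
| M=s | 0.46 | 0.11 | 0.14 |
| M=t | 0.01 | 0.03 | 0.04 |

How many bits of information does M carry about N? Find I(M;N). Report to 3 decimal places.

Marginals: p(M) = (0.2100, 0.7100, 0.0800), p(N) = (0.4800, 0.2600, 0.2600).
I(M;N) = Σ p(x,y)·log₂[p(x,y)/(p(x)p(y))].
  (r,0): 0.01·log₂(0.0992) = -0.0333
  (r,1): 0.12·log₂(2.1978) = 0.1363
  (r,2): 0.08·log₂(1.4652) = 0.0441
  (s,0): 0.46·log₂(1.3498) = 0.1990
  (s,1): 0.11·log₂(0.5959) = -0.0822
  (s,2): 0.14·log₂(0.7584) = -0.0559
  (t,0): 0.01·log₂(0.2604) = -0.0194
  (t,1): 0.03·log₂(1.4423) = 0.0159
  (t,2): 0.04·log₂(1.9231) = 0.0377
Sum = 0.242 bits.

0.242 bits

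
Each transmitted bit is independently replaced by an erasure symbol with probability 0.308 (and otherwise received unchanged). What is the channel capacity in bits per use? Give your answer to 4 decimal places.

0.6920 bits

Binary erasure channel: capacity C = 1 − ε.
C = 1 − 0.308 = 0.6920 bits per channel use.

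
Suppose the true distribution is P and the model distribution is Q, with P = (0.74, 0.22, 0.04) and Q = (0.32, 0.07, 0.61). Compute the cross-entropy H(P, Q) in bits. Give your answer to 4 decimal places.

2.0890 bits

H(P,Q) = −Σ p·log₂ q.
  −0.74·log₂(0.32) = 1.21645
  −0.22·log₂(0.07) = 0.84403
  −0.04·log₂(0.61) = 0.02852
H(P,Q) = 2.0890 bits.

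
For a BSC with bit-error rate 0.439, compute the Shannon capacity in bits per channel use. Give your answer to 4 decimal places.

0.0108 bits

Binary symmetric channel: C = 1 − h₂(ε) where h₂ is the binary entropy function.
h₂(0.439) = −0.439·log₂0.439 − 0.561·log₂0.561 = 0.9892.
C = 1 − 0.9892 = 0.0108 bits per channel use.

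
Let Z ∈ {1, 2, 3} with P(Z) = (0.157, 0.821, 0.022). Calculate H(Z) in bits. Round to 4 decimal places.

0.7741 bits

H(Z) = −Σ p·log₂ p.
  −(0.157)·log₂(0.157) = 0.41937
  −(0.821)·log₂(0.821) = 0.23361
  −(0.022)·log₂(0.022) = 0.12114
Sum: 0.41937 + 0.23361 + 0.12114 = 0.7741 bits.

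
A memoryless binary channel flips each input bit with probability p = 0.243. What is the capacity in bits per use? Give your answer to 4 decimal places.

0.2000 bits

Binary symmetric channel: C = 1 − h₂(ε) where h₂ is the binary entropy function.
h₂(0.243) = −0.243·log₂0.243 − 0.757·log₂0.757 = 0.8000.
C = 1 − 0.8000 = 0.2000 bits per channel use.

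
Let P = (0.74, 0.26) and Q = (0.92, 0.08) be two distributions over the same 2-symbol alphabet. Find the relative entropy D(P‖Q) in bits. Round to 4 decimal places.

0.2097 bits

D(P‖Q) = Σ p·log₂(p/q).
  0.74·log₂(0.74/0.92) = -0.23244
  0.26·log₂(0.26/0.08) = 0.44211
D(P‖Q) = 0.2097 bits.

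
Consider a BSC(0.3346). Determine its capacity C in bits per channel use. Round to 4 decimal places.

Binary symmetric channel: C = 1 − h₂(ε) where h₂ is the binary entropy function.
h₂(0.3346) = −0.3346·log₂0.3346 − 0.6654·log₂0.6654 = 0.9196.
C = 1 − 0.9196 = 0.0804 bits per channel use.

0.0804 bits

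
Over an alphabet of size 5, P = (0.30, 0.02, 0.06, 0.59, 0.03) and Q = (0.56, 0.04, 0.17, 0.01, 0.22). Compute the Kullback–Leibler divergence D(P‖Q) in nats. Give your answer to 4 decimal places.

2.0824 nats

D(P‖Q) = Σ p·ln(p/q).
  0.30·ln(0.30/0.56) = -0.18725
  0.02·ln(0.02/0.04) = -0.01386
  0.06·ln(0.06/0.17) = -0.06249
  0.59·ln(0.59/0.01) = 2.40575
  0.03·ln(0.03/0.22) = -0.05977
D(P‖Q) = 2.0824 nats.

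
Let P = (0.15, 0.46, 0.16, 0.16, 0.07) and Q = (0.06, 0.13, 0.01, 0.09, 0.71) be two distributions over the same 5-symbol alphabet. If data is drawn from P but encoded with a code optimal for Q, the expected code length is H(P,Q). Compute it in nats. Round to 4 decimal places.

2.5066 nats

H(P,Q) = −Σ p·ln q.
  −0.15·ln(0.06) = 0.42201
  −0.46·ln(0.13) = 0.93850
  −0.16·ln(0.01) = 0.73683
  −0.16·ln(0.09) = 0.38527
  −0.07·ln(0.71) = 0.02397
H(P,Q) = 2.5066 nats.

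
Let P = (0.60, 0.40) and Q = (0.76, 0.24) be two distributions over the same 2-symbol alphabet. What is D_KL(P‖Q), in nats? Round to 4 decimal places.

D(P‖Q) = Σ p·ln(p/q).
  0.60·ln(0.60/0.76) = -0.14183
  0.40·ln(0.40/0.24) = 0.20433
D(P‖Q) = 0.0625 nats.

0.0625 nats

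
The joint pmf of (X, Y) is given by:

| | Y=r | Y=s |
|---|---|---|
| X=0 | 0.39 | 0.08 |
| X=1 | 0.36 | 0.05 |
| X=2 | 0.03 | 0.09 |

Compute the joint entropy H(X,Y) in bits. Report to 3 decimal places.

2.032 bits

H(X,Y) = −Σ p(x,y)·log₂ p(x,y) over all 6 cells.
  cell (0,r): −0.39·log₂0.39 = 0.5298
  cell (0,s): −0.08·log₂0.08 = 0.2915
  cell (1,r): −0.36·log₂0.36 = 0.5306
  cell (1,s): −0.05·log₂0.05 = 0.2161
  cell (2,r): −0.03·log₂0.03 = 0.1518
  cell (2,s): −0.09·log₂0.09 = 0.3127
Sum = 2.032 bits.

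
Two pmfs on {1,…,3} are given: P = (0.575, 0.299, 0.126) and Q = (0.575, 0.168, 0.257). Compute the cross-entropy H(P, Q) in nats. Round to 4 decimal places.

H(P,Q) = −Σ p·ln q.
  −0.575·ln(0.575) = 0.31820
  −0.299·ln(0.168) = 0.53335
  −0.126·ln(0.257) = 0.17119
H(P,Q) = 1.0227 nats.

1.0227 nats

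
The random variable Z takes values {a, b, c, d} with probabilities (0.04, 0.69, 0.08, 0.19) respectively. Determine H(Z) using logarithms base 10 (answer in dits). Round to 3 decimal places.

H(Z) = −Σ p·log₁₀ p.
  −(0.04)·log₁₀(0.04) = 0.0559
  −(0.69)·log₁₀(0.69) = 0.1112
  −(0.08)·log₁₀(0.08) = 0.0878
  −(0.19)·log₁₀(0.19) = 0.1370
Sum: 0.0559 + 0.1112 + 0.0878 + 0.1370 = 0.392 dits.

0.392 dits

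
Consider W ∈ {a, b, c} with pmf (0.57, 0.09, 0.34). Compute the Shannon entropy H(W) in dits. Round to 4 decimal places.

0.3926 dits

H(W) = −Σ p·log₁₀ p.
  −(0.57)·log₁₀(0.57) = 0.13915
  −(0.09)·log₁₀(0.09) = 0.09412
  −(0.34)·log₁₀(0.34) = 0.15930
Sum: 0.13915 + 0.09412 + 0.15930 = 0.3926 dits.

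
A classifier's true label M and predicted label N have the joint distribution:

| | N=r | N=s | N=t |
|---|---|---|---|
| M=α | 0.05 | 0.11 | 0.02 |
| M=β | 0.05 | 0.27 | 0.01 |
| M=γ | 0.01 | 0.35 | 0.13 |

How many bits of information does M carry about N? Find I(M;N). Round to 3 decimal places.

Marginals: p(M) = (0.1800, 0.3300, 0.4900), p(N) = (0.1100, 0.7300, 0.1600).
I(M;N) = H(M) + H(N) − H(M,N).
H(M) = 1.4774, H(N) = 1.1047, H(M,N) = 2.4510.
I(M;N) = 1.4774 + 1.1047 − 2.4510 = 0.131 bits.

0.131 bits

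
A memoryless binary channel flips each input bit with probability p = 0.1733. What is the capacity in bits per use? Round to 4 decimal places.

0.3348 bits

Binary symmetric channel: C = 1 − h₂(ε) where h₂ is the binary entropy function.
h₂(0.1733) = −0.1733·log₂0.1733 − 0.8267·log₂0.8267 = 0.6652.
C = 1 − 0.6652 = 0.3348 bits per channel use.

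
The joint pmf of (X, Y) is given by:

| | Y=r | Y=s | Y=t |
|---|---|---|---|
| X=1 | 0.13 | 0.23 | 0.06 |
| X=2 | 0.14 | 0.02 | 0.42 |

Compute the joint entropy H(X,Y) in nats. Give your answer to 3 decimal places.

1.490 nats

H(X,Y) = −Σ p(x,y)·ln p(x,y) over all 6 cells.
  cell (1,r): −0.13·ln0.13 = 0.2652
  cell (1,s): −0.23·ln0.23 = 0.3380
  cell (1,t): −0.06·ln0.06 = 0.1688
  cell (2,r): −0.14·ln0.14 = 0.2753
  cell (2,s): −0.02·ln0.02 = 0.0782
  cell (2,t): −0.42·ln0.42 = 0.3644
Sum = 1.490 nats.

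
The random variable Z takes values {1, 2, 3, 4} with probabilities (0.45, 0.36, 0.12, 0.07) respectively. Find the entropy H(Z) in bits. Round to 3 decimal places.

1.685 bits

H(Z) = −Σ p·log₂ p.
  −(0.45)·log₂(0.45) = 0.5184
  −(0.36)·log₂(0.36) = 0.5306
  −(0.12)·log₂(0.12) = 0.3671
  −(0.07)·log₂(0.07) = 0.2686
Sum: 0.5184 + 0.5306 + 0.3671 + 0.2686 = 1.685 bits.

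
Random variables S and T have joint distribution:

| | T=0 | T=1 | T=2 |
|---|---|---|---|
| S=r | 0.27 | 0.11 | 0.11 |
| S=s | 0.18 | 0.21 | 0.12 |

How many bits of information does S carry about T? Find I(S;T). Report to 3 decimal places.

0.036 bits

Marginals: p(S) = (0.4900, 0.5100), p(T) = (0.4500, 0.3200, 0.2300).
I(S;T) = Σ p(x,y)·log₂[p(x,y)/(p(x)p(y))].
  (r,0): 0.27·log₂(1.2245) = 0.0789
  (r,1): 0.11·log₂(0.7015) = -0.0563
  (r,2): 0.11·log₂(0.9760) = -0.0038
  (s,0): 0.18·log₂(0.7843) = -0.0631
  (s,1): 0.21·log₂(1.2868) = 0.0764
  (s,2): 0.12·log₂(1.0230) = 0.0039
Sum = 0.036 bits.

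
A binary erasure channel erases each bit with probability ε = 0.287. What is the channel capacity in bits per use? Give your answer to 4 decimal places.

Binary erasure channel: capacity C = 1 − ε.
C = 1 − 0.287 = 0.7130 bits per channel use.

0.7130 bits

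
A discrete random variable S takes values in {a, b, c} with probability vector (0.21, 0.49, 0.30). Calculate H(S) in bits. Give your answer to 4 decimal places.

1.4982 bits

H(S) = −Σ p·log₂ p.
  −(0.21)·log₂(0.21) = 0.47282
  −(0.49)·log₂(0.49) = 0.50428
  −(0.30)·log₂(0.30) = 0.52109
Sum: 0.47282 + 0.50428 + 0.52109 = 1.4982 bits.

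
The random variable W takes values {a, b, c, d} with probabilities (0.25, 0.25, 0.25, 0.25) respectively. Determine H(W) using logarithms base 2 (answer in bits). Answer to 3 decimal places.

H(W) = −Σ p·log₂ p.
  −(0.25)·log₂(0.25) = 0.5000
  −(0.25)·log₂(0.25) = 0.5000
  −(0.25)·log₂(0.25) = 0.5000
  −(0.25)·log₂(0.25) = 0.5000
Sum: 0.5000 + 0.5000 + 0.5000 + 0.5000 = 2.000 bits.

2.000 bits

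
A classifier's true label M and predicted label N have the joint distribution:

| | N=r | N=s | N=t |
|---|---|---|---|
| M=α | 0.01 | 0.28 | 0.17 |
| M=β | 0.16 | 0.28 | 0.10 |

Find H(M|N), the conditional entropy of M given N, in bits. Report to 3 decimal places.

Chain rule: H(M|N) = H(M,N) − H(N).
Marginals: p(M) = (0.4600, 0.5400), p(N) = (0.1700, 0.5600, 0.2700).
H(M,N) = 2.2847 bits; H(N) = 1.4130 bits.
H(M|N) = 2.2847 − 1.4130 = 0.872 bits.

0.872 bits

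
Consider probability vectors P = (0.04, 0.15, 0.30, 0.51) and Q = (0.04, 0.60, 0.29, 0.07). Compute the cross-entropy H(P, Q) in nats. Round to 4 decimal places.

H(P,Q) = −Σ p·ln q.
  −0.04·ln(0.04) = 0.12876
  −0.15·ln(0.60) = 0.07662
  −0.30·ln(0.29) = 0.37136
  −0.51·ln(0.07) = 1.35622
H(P,Q) = 1.9330 nats.

1.9330 nats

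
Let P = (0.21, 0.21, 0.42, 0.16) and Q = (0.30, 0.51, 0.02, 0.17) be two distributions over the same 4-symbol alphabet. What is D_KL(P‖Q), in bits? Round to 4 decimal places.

1.4539 bits

D(P‖Q) = Σ p·log₂(p/q).
  0.21·log₂(0.21/0.30) = -0.10806
  0.21·log₂(0.21/0.51) = -0.26882
  0.42·log₂(0.42/0.02) = 1.84477
  0.16·log₂(0.16/0.17) = -0.01399
D(P‖Q) = 1.4539 bits.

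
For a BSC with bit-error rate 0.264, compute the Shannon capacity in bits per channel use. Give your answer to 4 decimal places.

Binary symmetric channel: C = 1 − h₂(ε) where h₂ is the binary entropy function.
h₂(0.264) = −0.264·log₂0.264 − 0.736·log₂0.736 = 0.8327.
C = 1 − 0.8327 = 0.1673 bits per channel use.

0.1673 bits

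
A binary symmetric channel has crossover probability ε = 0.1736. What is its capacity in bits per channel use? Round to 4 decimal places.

0.3341 bits

Binary symmetric channel: C = 1 − h₂(ε) where h₂ is the binary entropy function.
h₂(0.1736) = −0.1736·log₂0.1736 − 0.8264·log₂0.8264 = 0.6659.
C = 1 − 0.6659 = 0.3341 bits per channel use.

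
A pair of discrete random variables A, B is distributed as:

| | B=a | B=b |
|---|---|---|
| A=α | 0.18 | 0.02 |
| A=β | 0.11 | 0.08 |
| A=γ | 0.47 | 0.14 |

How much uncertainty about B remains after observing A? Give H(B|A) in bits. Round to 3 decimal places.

Chain rule: H(B|A) = H(A,B) − H(A).
Marginals: p(A) = (0.2000, 0.1900, 0.6100), p(B) = (0.7600, 0.2400).
H(A,B) = 2.1090 bits; H(A) = 1.3546 bits.
H(B|A) = 2.1090 − 1.3546 = 0.754 bits.

0.754 bits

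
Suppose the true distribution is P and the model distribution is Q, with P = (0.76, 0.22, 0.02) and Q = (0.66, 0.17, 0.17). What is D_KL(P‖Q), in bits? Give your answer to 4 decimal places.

0.1748 bits

D(P‖Q) = Σ p·log₂(p/q).
  0.76·log₂(0.76/0.66) = 0.15469
  0.22·log₂(0.22/0.17) = 0.08183
  0.02·log₂(0.02/0.17) = -0.06175
D(P‖Q) = 0.1748 bits.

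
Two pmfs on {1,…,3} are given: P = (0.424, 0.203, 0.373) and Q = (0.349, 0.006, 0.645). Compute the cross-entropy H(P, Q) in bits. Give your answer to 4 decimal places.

H(P,Q) = −Σ p·log₂ q.
  −0.424·log₂(0.349) = 0.64393
  −0.203·log₂(0.006) = 1.49831
  −0.373·log₂(0.645) = 0.23597
H(P,Q) = 2.3782 bits.

2.3782 bits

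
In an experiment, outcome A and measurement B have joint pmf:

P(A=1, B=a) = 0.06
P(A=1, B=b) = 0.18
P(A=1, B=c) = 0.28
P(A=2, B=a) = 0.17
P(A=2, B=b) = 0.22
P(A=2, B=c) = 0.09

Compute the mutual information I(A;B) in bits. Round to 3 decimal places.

Marginals: p(A) = (0.5200, 0.4800), p(B) = (0.2300, 0.4000, 0.3700).
I(A;B) = Σ p(x,y)·log₂[p(x,y)/(p(x)p(y))].
  (1,a): 0.06·log₂(0.5017) = -0.0597
  (1,b): 0.18·log₂(0.8654) = -0.0375
  (1,c): 0.28·log₂(1.4553) = 0.1516
  (2,a): 0.17·log₂(1.5399) = 0.1059
  (2,b): 0.22·log₂(1.1458) = 0.0432
  (2,c): 0.09·log₂(0.5068) = -0.0883
Sum = 0.115 bits.

0.115 bits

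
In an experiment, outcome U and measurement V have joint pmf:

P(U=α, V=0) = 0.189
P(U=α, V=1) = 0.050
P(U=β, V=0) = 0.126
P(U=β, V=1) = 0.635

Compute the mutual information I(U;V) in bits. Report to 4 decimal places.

Marginals: p(U) = (0.2390, 0.7610), p(V) = (0.3150, 0.6850).
I(U;V) = H(U) + H(V) − H(U,V).
H(U) = 0.7934, H(V) = 0.8989, H(U,V) = 1.4630.
I(U;V) = 0.7934 + 0.8989 − 1.4630 = 0.2293 bits.

0.2293 bits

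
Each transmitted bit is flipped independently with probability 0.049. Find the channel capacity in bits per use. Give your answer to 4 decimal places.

0.7179 bits

Binary symmetric channel: C = 1 − h₂(ε) where h₂ is the binary entropy function.
h₂(0.049) = −0.049·log₂0.049 − 0.951·log₂0.951 = 0.2821.
C = 1 − 0.2821 = 0.7179 bits per channel use.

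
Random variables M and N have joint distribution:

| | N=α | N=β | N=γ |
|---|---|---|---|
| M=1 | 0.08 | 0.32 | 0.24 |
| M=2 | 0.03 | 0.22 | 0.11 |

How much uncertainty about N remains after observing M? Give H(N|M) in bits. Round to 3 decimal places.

1.352 bits

Chain rule: H(N|M) = H(M,N) − H(M).
Marginals: p(M) = (0.6400, 0.3600), p(N) = (0.1100, 0.5400, 0.3500).
H(M,N) = 2.2943 bits; H(M) = 0.9427 bits.
H(N|M) = 2.2943 − 0.9427 = 1.352 bits.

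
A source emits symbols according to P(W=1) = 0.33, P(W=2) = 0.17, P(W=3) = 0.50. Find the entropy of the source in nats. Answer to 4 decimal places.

H(W) = −Σ p·ln p.
  −(0.33)·ln(0.33) = 0.36586
  −(0.17)·ln(0.17) = 0.30123
  −(0.50)·ln(0.50) = 0.34657
Sum: 0.36586 + 0.30123 + 0.34657 = 1.0137 nats.

1.0137 nats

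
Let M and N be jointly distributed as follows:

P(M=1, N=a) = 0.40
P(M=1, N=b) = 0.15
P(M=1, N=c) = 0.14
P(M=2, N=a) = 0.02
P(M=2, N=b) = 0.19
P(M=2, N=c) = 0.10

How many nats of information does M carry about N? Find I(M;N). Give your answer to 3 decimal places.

0.142 nats

Marginals: p(M) = (0.6900, 0.3100), p(N) = (0.4200, 0.3400, 0.2400).
I(M;N) = Σ p(x,y)·ln[p(x,y)/(p(x)p(y))].
  (1,a): 0.40·ln(1.3803) = 0.1289
  (1,b): 0.15·ln(0.6394) = -0.0671
  (1,c): 0.14·ln(0.8454) = -0.0235
  (2,a): 0.02·ln(0.1536) = -0.0375
  (2,b): 0.19·ln(1.8027) = 0.1120
  (2,c): 0.10·ln(1.3441) = 0.0296
Sum = 0.142 nats.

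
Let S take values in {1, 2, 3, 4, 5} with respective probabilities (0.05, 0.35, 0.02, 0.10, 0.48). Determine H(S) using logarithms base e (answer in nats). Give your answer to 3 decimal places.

H(S) = −Σ p·ln p.
  −(0.05)·ln(0.05) = 0.1498
  −(0.35)·ln(0.35) = 0.3674
  −(0.02)·ln(0.02) = 0.0782
  −(0.10)·ln(0.10) = 0.2303
  −(0.48)·ln(0.48) = 0.3523
Sum: 0.1498 + 0.3674 + 0.0782 + 0.2303 + 0.3523 = 1.178 nats.

1.178 nats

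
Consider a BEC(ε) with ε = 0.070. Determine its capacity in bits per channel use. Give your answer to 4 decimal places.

Binary erasure channel: capacity C = 1 − ε.
C = 1 − 0.070 = 0.9300 bits per channel use.

0.9300 bits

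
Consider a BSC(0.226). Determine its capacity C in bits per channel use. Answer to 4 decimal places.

Binary symmetric channel: C = 1 − h₂(ε) where h₂ is the binary entropy function.
h₂(0.226) = −0.226·log₂0.226 − 0.774·log₂0.774 = 0.7710.
C = 1 − 0.7710 = 0.2290 bits per channel use.

0.2290 bits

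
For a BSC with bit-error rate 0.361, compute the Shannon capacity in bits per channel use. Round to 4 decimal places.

0.0565 bits

Binary symmetric channel: C = 1 − h₂(ε) where h₂ is the binary entropy function.
h₂(0.361) = −0.361·log₂0.361 − 0.639·log₂0.639 = 0.9435.
C = 1 − 0.9435 = 0.0565 bits per channel use.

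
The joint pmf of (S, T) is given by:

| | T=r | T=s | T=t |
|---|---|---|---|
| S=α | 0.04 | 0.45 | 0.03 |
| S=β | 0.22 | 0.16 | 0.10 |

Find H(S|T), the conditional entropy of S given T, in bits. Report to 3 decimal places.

0.769 bits

Chain rule: H(S|T) = H(S,T) − H(T).
Marginals: p(S) = (0.5200, 0.4800), p(T) = (0.2600, 0.6100, 0.1300).
H(S,T) = 2.0917 bits; H(T) = 1.3229 bits.
H(S|T) = 2.0917 − 1.3229 = 0.769 bits.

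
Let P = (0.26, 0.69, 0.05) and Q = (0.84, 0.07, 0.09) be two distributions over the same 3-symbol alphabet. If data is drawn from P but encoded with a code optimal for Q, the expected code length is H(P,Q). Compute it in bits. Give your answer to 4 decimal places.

2.8863 bits

H(P,Q) = −Σ p·log₂ q.
  −0.26·log₂(0.84) = 0.06540
  −0.69·log₂(0.07) = 2.64719
  −0.05·log₂(0.09) = 0.17370
H(P,Q) = 2.8863 bits.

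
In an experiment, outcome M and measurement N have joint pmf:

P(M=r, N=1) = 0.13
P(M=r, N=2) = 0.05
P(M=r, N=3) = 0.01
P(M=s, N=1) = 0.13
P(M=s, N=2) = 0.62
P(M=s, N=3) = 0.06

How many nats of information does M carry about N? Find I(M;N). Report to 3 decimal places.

0.099 nats

Marginals: p(M) = (0.1900, 0.8100), p(N) = (0.2600, 0.6700, 0.0700).
I(M;N) = Σ p(x,y)·ln[p(x,y)/(p(x)p(y))].
  (r,1): 0.13·ln(2.6316) = 0.1258
  (r,2): 0.05·ln(0.3928) = -0.0467
  (r,3): 0.01·ln(0.7519) = -0.0029
  (s,1): 0.13·ln(0.6173) = -0.0627
  (s,2): 0.62·ln(1.1424) = 0.0826
  (s,3): 0.06·ln(1.0582) = 0.0034
Sum = 0.099 nats.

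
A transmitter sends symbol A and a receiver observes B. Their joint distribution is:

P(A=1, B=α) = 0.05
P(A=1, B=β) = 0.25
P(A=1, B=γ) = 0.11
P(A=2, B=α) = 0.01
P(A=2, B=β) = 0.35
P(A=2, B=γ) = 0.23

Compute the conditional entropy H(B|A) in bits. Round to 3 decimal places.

1.174 bits

Marginals: p(A) = (0.4100, 0.5900), p(B) = (0.0600, 0.6000, 0.3400).
H(B|A) = Σ p(A) · H(B|A=·).
  A=1: p=0.4100, H(B|A=1) = 1.3146
  A=2: p=0.5900, H(B|A=2) = 1.0764
Weighted sum = 1.174 bits.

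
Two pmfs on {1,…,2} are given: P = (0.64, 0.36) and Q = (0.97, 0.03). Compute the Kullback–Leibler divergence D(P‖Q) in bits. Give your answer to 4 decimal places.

0.9066 bits

D(P‖Q) = Σ p·log₂(p/q).
  0.64·log₂(0.64/0.97) = -0.38394
  0.36·log₂(0.36/0.03) = 1.29059
D(P‖Q) = 0.9066 bits.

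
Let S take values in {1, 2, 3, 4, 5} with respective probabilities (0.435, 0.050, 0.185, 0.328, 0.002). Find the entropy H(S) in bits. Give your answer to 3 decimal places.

H(S) = −Σ p·log₂ p.
  −(0.435)·log₂(0.435) = 0.5224
  −(0.050)·log₂(0.050) = 0.2161
  −(0.185)·log₂(0.185) = 0.4504
  −(0.328)·log₂(0.328) = 0.5275
  −(0.002)·log₂(0.002) = 0.0179
Sum: 0.5224 + 0.2161 + 0.4504 + 0.5275 + 0.0179 = 1.734 bits.

1.734 bits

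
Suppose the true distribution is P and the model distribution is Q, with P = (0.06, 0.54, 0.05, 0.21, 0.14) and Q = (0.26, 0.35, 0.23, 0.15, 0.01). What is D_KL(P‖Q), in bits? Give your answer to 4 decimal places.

D(P‖Q) = Σ p·log₂(p/q).
  0.06·log₂(0.06/0.26) = -0.12693
  0.54·log₂(0.54/0.35) = 0.33783
  0.05·log₂(0.05/0.23) = -0.11008
  0.21·log₂(0.21/0.15) = 0.10194
  0.14·log₂(0.14/0.01) = 0.53303
D(P‖Q) = 0.7358 bits.

0.7358 bits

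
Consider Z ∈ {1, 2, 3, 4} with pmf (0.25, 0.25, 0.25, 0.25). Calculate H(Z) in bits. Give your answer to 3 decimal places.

H(Z) = −Σ p·log₂ p.
  −(0.25)·log₂(0.25) = 0.5000
  −(0.25)·log₂(0.25) = 0.5000
  −(0.25)·log₂(0.25) = 0.5000
  −(0.25)·log₂(0.25) = 0.5000
Sum: 0.5000 + 0.5000 + 0.5000 + 0.5000 = 2.000 bits.

2.000 bits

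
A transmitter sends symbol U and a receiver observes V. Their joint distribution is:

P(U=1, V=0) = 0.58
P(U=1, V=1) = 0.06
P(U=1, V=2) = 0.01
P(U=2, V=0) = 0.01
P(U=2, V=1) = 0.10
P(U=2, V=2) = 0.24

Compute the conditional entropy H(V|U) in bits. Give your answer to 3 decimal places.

Chain rule: H(V|U) = H(U,V) − H(U).
Marginals: p(U) = (0.6500, 0.3500), p(V) = (0.5900, 0.1600, 0.2500).
H(U,V) = 1.6585 bits; H(U) = 0.9341 bits.
H(V|U) = 1.6585 − 0.9341 = 0.724 bits.

0.724 bits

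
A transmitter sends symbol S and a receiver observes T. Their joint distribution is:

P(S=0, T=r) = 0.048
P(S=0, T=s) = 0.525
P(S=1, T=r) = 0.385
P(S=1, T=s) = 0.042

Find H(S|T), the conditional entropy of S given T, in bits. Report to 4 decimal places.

Chain rule: H(S|T) = H(S,T) − H(T).
Marginals: p(S) = (0.5730, 0.4270), p(T) = (0.4330, 0.5670).
H(S,T) = 1.4206 bits; H(T) = 0.9870 bits.
H(S|T) = 1.4206 − 0.9870 = 0.4336 bits.

0.4336 bits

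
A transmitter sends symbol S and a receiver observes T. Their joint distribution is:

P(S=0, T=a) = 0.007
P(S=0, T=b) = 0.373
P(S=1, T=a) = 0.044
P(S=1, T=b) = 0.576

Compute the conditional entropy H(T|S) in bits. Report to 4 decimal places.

Marginals: p(S) = (0.3800, 0.6200), p(T) = (0.0510, 0.9490).
H(T|S) = Σ p(S) · H(T|S=·).
  S=0: p=0.3800, H(T|S=0) = 0.1325
  S=1: p=0.6200, H(T|S=1) = 0.3695
Weighted sum = 0.2794 bits.

0.2794 bits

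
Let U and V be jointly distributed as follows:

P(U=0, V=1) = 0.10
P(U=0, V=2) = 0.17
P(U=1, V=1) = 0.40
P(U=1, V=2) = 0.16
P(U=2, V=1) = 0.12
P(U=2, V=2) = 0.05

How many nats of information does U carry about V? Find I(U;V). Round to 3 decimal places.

0.048 nats

Marginals: p(U) = (0.2700, 0.5600, 0.1700), p(V) = (0.6200, 0.3800).
I(U;V) = H(U) + H(V) − H(U,V).
H(U) = 0.9795, H(V) = 0.6641, H(U,V) = 1.5954.
I(U;V) = 0.9795 + 0.6641 − 1.5954 = 0.048 nats.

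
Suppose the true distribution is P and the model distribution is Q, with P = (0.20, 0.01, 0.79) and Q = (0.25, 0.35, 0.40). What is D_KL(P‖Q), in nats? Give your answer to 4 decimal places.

0.4575 nats

D(P‖Q) = Σ p·ln(p/q).
  0.20·ln(0.20/0.25) = -0.04463
  0.01·ln(0.01/0.35) = -0.03555
  0.79·ln(0.79/0.40) = 0.53765
D(P‖Q) = 0.4575 nats.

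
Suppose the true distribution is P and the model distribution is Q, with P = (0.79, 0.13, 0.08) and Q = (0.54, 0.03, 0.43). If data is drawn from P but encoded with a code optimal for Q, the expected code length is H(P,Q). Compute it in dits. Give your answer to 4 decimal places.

H(P,Q) = −Σ p·log₁₀ q.
  −0.79·log₁₀(0.54) = 0.21141
  −0.13·log₁₀(0.03) = 0.19797
  −0.08·log₁₀(0.43) = 0.02932
H(P,Q) = 0.4387 dits.

0.4387 dits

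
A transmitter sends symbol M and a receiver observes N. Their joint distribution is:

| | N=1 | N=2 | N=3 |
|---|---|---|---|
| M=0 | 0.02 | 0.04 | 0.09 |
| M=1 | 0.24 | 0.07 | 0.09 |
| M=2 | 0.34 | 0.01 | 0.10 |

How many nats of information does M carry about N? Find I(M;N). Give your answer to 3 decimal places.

0.116 nats

Marginals: p(M) = (0.1500, 0.4000, 0.4500), p(N) = (0.6000, 0.1200, 0.2800).
I(M;N) = H(M) + H(N) − H(M,N).
H(M) = 1.0104, H(N) = 0.9174, H(M,N) = 1.8122.
I(M;N) = 1.0104 + 0.9174 − 1.8122 = 0.116 nats.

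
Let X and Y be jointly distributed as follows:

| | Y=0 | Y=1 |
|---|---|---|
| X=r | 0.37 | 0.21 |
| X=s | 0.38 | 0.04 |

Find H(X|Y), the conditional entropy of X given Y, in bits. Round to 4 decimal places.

0.9085 bits

Marginals: p(X) = (0.5800, 0.4200), p(Y) = (0.7500, 0.2500).
H(X|Y) = Σ p(Y) · H(X|Y=·).
  Y=0: p=0.7500, H(X|Y=0) = 0.9999
  Y=1: p=0.2500, H(X|Y=1) = 0.6343
Weighted sum = 0.9085 bits.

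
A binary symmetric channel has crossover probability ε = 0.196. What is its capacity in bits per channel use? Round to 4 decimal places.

Binary symmetric channel: C = 1 − h₂(ε) where h₂ is the binary entropy function.
h₂(0.196) = −0.196·log₂0.196 − 0.804·log₂0.804 = 0.7139.
C = 1 − 0.7139 = 0.2861 bits per channel use.

0.2861 bits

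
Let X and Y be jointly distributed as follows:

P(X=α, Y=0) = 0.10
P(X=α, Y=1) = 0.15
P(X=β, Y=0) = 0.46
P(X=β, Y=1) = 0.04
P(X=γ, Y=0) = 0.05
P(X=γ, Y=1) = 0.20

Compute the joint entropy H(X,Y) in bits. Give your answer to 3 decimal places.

H(X,Y) = −Σ p(x,y)·log₂ p(x,y) over all 6 cells.
  cell (α,0): −0.10·log₂0.10 = 0.3322
  cell (α,1): −0.15·log₂0.15 = 0.4105
  cell (β,0): −0.46·log₂0.46 = 0.5153
  cell (β,1): −0.04·log₂0.04 = 0.1858
  cell (γ,0): −0.05·log₂0.05 = 0.2161
  cell (γ,1): −0.20·log₂0.20 = 0.4644
Sum = 2.124 bits.

2.124 bits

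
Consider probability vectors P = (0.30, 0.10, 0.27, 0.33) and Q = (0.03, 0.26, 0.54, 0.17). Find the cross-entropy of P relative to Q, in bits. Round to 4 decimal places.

2.7956 bits

H(P,Q) = −Σ p·log₂ q.
  −0.30·log₂(0.03) = 1.51767
  −0.10·log₂(0.26) = 0.19434
  −0.27·log₂(0.54) = 0.24002
  −0.33·log₂(0.17) = 0.84361
H(P,Q) = 2.7956 bits.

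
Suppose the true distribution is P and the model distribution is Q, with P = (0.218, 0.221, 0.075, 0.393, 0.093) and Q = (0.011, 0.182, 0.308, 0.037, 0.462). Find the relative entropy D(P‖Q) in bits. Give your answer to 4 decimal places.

1.9730 bits

D(P‖Q) = Σ p·log₂(p/q).
  0.218·log₂(0.218/0.011) = 0.93931
  0.221·log₂(0.221/0.182) = 0.06190
  0.075·log₂(0.075/0.308) = -0.15285
  0.393·log₂(0.393/0.037) = 1.33971
  0.093·log₂(0.093/0.462) = -0.21507
D(P‖Q) = 1.9730 bits.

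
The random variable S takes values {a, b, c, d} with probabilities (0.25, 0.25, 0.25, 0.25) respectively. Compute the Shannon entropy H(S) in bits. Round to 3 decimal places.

H(S) = −Σ p·log₂ p.
  −(0.25)·log₂(0.25) = 0.5000
  −(0.25)·log₂(0.25) = 0.5000
  −(0.25)·log₂(0.25) = 0.5000
  −(0.25)·log₂(0.25) = 0.5000
Sum: 0.5000 + 0.5000 + 0.5000 + 0.5000 = 2.000 bits.

2.000 bits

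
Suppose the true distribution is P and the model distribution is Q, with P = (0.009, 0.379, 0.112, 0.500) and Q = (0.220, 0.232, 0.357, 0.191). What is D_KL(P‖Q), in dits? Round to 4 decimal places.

D(P‖Q) = Σ p·log₁₀(p/q).
  0.009·log₁₀(0.009/0.220) = -0.01249
  0.379·log₁₀(0.379/0.232) = 0.08078
  0.112·log₁₀(0.112/0.357) = -0.05639
  0.500·log₁₀(0.500/0.191) = 0.20897
D(P‖Q) = 0.2209 dits.

0.2209 dits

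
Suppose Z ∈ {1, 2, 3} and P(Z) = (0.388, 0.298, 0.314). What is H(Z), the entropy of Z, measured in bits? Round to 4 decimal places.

H(Z) = −Σ p·log₂ p.
  −(0.388)·log₂(0.388) = 0.52996
  −(0.298)·log₂(0.298) = 0.52049
  −(0.314)·log₂(0.314) = 0.52475
Sum: 0.52996 + 0.52049 + 0.52475 = 1.5752 bits.

1.5752 bits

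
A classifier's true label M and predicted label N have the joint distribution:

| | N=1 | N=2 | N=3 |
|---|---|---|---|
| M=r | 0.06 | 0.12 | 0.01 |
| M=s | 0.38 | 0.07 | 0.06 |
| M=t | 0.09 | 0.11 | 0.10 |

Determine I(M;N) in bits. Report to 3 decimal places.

Marginals: p(M) = (0.1900, 0.5100, 0.3000), p(N) = (0.5300, 0.3000, 0.1700).
I(M;N) = Σ p(x,y)·log₂[p(x,y)/(p(x)p(y))].
  (r,1): 0.06·log₂(0.5958) = -0.0448
  (r,2): 0.12·log₂(2.1053) = 0.1289
  (r,3): 0.01·log₂(0.3096) = -0.0169
  (s,1): 0.38·log₂(1.4058) = 0.1867
  (s,2): 0.07·log₂(0.4575) = -0.0790
  (s,3): 0.06·log₂(0.6920) = -0.0319
  (t,1): 0.09·log₂(0.5660) = -0.0739
  (t,2): 0.11·log₂(1.2222) = 0.0318
  (t,3): 0.10·log₂(1.9608) = 0.0971
Sum = 0.198 bits.

0.198 bits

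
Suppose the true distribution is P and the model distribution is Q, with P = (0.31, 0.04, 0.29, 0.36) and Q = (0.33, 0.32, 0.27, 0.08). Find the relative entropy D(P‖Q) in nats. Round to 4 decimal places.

0.4596 nats

D(P‖Q) = Σ p·ln(p/q).
  0.31·ln(0.31/0.33) = -0.01938
  0.04·ln(0.04/0.32) = -0.08318
  0.29·ln(0.29/0.27) = 0.02072
  0.36·ln(0.36/0.08) = 0.54147
D(P‖Q) = 0.4596 nats.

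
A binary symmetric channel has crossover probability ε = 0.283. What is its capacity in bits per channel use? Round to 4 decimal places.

0.1405 bits

Binary symmetric channel: C = 1 − h₂(ε) where h₂ is the binary entropy function.
h₂(0.283) = −0.283·log₂0.283 − 0.717·log₂0.717 = 0.8595.
C = 1 − 0.8595 = 0.1405 bits per channel use.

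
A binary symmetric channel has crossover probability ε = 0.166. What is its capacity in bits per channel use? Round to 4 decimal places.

Binary symmetric channel: C = 1 − h₂(ε) where h₂ is the binary entropy function.
h₂(0.166) = −0.166·log₂0.166 − 0.834·log₂0.834 = 0.6485.
C = 1 − 0.6485 = 0.3515 bits per channel use.

0.3515 bits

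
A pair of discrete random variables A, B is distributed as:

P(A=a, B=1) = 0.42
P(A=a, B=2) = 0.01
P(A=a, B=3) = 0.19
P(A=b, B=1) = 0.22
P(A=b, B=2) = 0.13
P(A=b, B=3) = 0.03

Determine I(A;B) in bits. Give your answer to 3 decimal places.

Marginals: p(A) = (0.6200, 0.3800), p(B) = (0.6400, 0.1400, 0.2200).
I(A;B) = Σ p(x,y)·log₂[p(x,y)/(p(x)p(y))].
  (a,1): 0.42·log₂(1.0585) = 0.0344
  (a,2): 0.01·log₂(0.1152) = -0.0312
  (a,3): 0.19·log₂(1.3930) = 0.0908
  (b,1): 0.22·log₂(0.9046) = -0.0318
  (b,2): 0.13·log₂(2.4436) = 0.1676
  (b,3): 0.03·log₂(0.3589) = -0.0444
Sum = 0.185 bits.

0.185 bits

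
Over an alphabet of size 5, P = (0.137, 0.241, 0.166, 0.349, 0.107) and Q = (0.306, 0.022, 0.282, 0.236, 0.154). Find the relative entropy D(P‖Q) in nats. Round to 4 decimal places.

0.4764 nats

D(P‖Q) = Σ p·ln(p/q).
  0.137·ln(0.137/0.306) = -0.11009
  0.241·ln(0.241/0.022) = 0.57689
  0.166·ln(0.166/0.282) = -0.08797
  0.349·ln(0.349/0.236) = 0.13654
  0.107·ln(0.107/0.154) = -0.03896
D(P‖Q) = 0.4764 nats.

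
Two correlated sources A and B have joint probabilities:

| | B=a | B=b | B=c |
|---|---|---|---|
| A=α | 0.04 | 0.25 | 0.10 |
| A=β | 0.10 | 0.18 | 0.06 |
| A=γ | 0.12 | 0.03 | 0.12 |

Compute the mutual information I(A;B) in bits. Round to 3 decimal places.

Marginals: p(A) = (0.3900, 0.3400, 0.2700), p(B) = (0.2600, 0.4600, 0.2800).
I(A;B) = Σ p(x,y)·log₂[p(x,y)/(p(x)p(y))].
  (α,a): 0.04·log₂(0.3945) = -0.0537
  (α,b): 0.25·log₂(1.3935) = 0.1197
  (α,c): 0.10·log₂(0.9158) = -0.0127
  (β,a): 0.10·log₂(1.1312) = 0.0178
  (β,b): 0.18·log₂(1.1509) = 0.0365
  (β,c): 0.06·log₂(0.6303) = -0.0400
  (γ,a): 0.12·log₂(1.7094) = 0.0928
  (γ,b): 0.03·log₂(0.2415) = -0.0615
  (γ,c): 0.12·log₂(1.5873) = 0.0800
Sum = 0.179 bits.

0.179 bits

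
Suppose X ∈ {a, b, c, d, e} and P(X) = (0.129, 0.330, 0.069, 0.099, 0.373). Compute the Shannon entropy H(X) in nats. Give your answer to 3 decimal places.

1.411 nats

H(X) = −Σ p·ln p.
  −(0.129)·ln(0.129) = 0.2642
  −(0.330)·ln(0.330) = 0.3659
  −(0.069)·ln(0.069) = 0.1845
  −(0.099)·ln(0.099) = 0.2290
  −(0.373)·ln(0.373) = 0.3678
Sum: 0.2642 + 0.3659 + 0.1845 + 0.2290 + 0.3678 = 1.411 nats.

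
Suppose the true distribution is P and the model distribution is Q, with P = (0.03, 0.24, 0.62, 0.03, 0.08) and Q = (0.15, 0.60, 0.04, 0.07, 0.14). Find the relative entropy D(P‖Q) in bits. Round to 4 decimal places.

D(P‖Q) = Σ p·log₂(p/q).
  0.03·log₂(0.03/0.15) = -0.06966
  0.24·log₂(0.24/0.60) = -0.31726
  0.62·log₂(0.62/0.04) = 2.45160
  0.03·log₂(0.03/0.07) = -0.03667
  0.08·log₂(0.08/0.14) = -0.06459
D(P‖Q) = 1.9634 bits.

1.9634 bits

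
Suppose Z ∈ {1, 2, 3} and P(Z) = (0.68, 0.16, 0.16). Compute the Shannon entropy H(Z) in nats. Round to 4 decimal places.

0.8487 nats

H(Z) = −Σ p·ln p.
  −(0.68)·ln(0.68) = 0.26225
  −(0.16)·ln(0.16) = 0.29321
  −(0.16)·ln(0.16) = 0.29321
Sum: 0.26225 + 0.29321 + 0.29321 = 0.8487 nats.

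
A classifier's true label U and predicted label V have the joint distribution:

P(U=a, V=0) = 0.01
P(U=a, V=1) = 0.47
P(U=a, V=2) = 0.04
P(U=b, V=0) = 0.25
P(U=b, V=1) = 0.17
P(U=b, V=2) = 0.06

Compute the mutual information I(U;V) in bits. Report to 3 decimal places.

0.306 bits

Marginals: p(U) = (0.5200, 0.4800), p(V) = (0.2600, 0.6400, 0.1000).
I(U;V) = Σ p(x,y)·log₂[p(x,y)/(p(x)p(y))].
  (a,0): 0.01·log₂(0.0740) = -0.0376
  (a,1): 0.47·log₂(1.4123) = 0.2341
  (a,2): 0.04·log₂(0.7692) = -0.0151
  (b,0): 0.25·log₂(2.0032) = 0.2506
  (b,1): 0.17·log₂(0.5534) = -0.1451
  (b,2): 0.06·log₂(1.2500) = 0.0193
Sum = 0.306 bits.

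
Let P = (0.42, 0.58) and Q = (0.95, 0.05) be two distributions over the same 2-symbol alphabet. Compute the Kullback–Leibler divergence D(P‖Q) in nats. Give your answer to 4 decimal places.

D(P‖Q) = Σ p·ln(p/q).
  0.42·ln(0.42/0.95) = -0.34281
  0.58·ln(0.58/0.05) = 1.42158
D(P‖Q) = 1.0788 nats.

1.0788 nats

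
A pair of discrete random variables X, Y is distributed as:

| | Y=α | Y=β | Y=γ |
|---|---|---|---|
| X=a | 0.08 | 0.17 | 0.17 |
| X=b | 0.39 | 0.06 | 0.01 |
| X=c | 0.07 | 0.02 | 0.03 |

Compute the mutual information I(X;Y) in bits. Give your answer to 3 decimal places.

Marginals: p(X) = (0.4200, 0.4600, 0.1200), p(Y) = (0.5400, 0.2500, 0.2100).
I(X;Y) = Σ p(x,y)·log₂[p(x,y)/(p(x)p(y))].
  (a,α): 0.08·log₂(0.3527) = -0.1203
  (a,β): 0.17·log₂(1.6190) = 0.1182
  (a,γ): 0.17·log₂(1.9274) = 0.1609
  (b,α): 0.39·log₂(1.5700) = 0.2538
  (b,β): 0.06·log₂(0.5217) = -0.0563
  (b,γ): 0.01·log₂(0.1035) = -0.0327
  (c,α): 0.07·log₂(1.0802) = 0.0078
  (c,β): 0.02·log₂(0.6667) = -0.0117
  (c,γ): 0.03·log₂(1.1905) = 0.0075
Sum = 0.327 bits.

0.327 bits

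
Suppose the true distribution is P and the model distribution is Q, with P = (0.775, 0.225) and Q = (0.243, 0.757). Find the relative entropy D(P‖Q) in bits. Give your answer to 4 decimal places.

D(P‖Q) = Σ p·log₂(p/q).
  0.775·log₂(0.775/0.243) = 1.29676
  0.225·log₂(0.225/0.757) = -0.39383
D(P‖Q) = 0.9029 bits.

0.9029 bits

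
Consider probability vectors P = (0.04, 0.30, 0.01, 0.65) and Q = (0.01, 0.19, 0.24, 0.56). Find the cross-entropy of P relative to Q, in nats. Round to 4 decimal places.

H(P,Q) = −Σ p·ln q.
  −0.04·ln(0.01) = 0.18421
  −0.30·ln(0.19) = 0.49822
  −0.01·ln(0.24) = 0.01427
  −0.65·ln(0.56) = 0.37688
H(P,Q) = 1.0736 nats.

1.0736 nats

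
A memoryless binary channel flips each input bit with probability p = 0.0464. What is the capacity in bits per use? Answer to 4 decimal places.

0.7291 bits

Binary symmetric channel: C = 1 − h₂(ε) where h₂ is the binary entropy function.
h₂(0.0464) = −0.0464·log₂0.0464 − 0.9536·log₂0.9536 = 0.2709.
C = 1 − 0.2709 = 0.7291 bits per channel use.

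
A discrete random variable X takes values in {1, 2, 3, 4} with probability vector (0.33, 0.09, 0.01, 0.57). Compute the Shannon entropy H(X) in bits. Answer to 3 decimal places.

1.369 bits

H(X) = −Σ p·log₂ p.
  −(0.33)·log₂(0.33) = 0.5278
  −(0.09)·log₂(0.09) = 0.3127
  −(0.01)·log₂(0.01) = 0.0664
  −(0.57)·log₂(0.57) = 0.4623
Sum: 0.5278 + 0.3127 + 0.0664 + 0.4623 = 1.369 bits.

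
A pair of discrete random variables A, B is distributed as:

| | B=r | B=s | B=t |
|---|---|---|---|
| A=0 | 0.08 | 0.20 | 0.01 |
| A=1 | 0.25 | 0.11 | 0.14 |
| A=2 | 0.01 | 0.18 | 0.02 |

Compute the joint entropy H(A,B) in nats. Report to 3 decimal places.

1.868 nats

H(A,B) = −Σ p(x,y)·ln p(x,y) over all 9 cells.
  cell (0,r): −0.08·ln0.08 = 0.2021
  cell (0,s): −0.20·ln0.20 = 0.3219
  cell (0,t): −0.01·ln0.01 = 0.0461
  cell (1,r): −0.25·ln0.25 = 0.3466
  cell (1,s): −0.11·ln0.11 = 0.2428
  cell (1,t): −0.14·ln0.14 = 0.2753
  cell (2,r): −0.01·ln0.01 = 0.0461
  cell (2,s): −0.18·ln0.18 = 0.3087
  cell (2,t): −0.02·ln0.02 = 0.0782
Sum = 1.868 nats.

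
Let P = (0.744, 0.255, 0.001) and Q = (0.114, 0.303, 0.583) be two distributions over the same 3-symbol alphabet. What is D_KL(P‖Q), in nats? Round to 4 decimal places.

D(P‖Q) = Σ p·ln(p/q).
  0.744·ln(0.744/0.114) = 1.39563
  0.255·ln(0.255/0.303) = -0.04398
  0.001·ln(0.001/0.583) = -0.00637
D(P‖Q) = 1.3453 nats.

1.3453 nats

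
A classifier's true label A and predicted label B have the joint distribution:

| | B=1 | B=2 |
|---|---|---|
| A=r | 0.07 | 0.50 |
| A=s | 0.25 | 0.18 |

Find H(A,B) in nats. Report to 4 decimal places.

1.1880 nats

H(A,B) = −Σ p(x,y)·ln p(x,y) over all 4 cells.
  cell (r,1): −0.07·ln0.07 = 0.18615
  cell (r,2): −0.50·ln0.50 = 0.34657
  cell (s,1): −0.25·ln0.25 = 0.34657
  cell (s,2): −0.18·ln0.18 = 0.30866
Sum = 1.1880 nats.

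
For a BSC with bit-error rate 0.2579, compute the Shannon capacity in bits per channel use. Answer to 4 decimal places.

0.1764 bits

Binary symmetric channel: C = 1 − h₂(ε) where h₂ is the binary entropy function.
h₂(0.2579) = −0.2579·log₂0.2579 − 0.7421·log₂0.7421 = 0.8236.
C = 1 − 0.8236 = 0.1764 bits per channel use.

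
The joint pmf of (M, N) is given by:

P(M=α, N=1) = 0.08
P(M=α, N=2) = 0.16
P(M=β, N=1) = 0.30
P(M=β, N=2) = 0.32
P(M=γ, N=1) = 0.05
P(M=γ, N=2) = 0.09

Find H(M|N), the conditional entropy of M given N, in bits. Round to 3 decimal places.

1.305 bits

Chain rule: H(M|N) = H(M,N) − H(N).
Marginals: p(M) = (0.2400, 0.6200, 0.1400), p(N) = (0.4300, 0.5700).
H(M,N) = 2.2904 bits; H(N) = 0.9858 bits.
H(M|N) = 2.2904 − 0.9858 = 1.305 bits.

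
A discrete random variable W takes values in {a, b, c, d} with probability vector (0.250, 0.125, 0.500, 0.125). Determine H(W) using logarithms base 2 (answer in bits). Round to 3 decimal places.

1.750 bits

H(W) = −Σ p·log₂ p.
  −(0.250)·log₂(0.250) = 0.5000
  −(0.125)·log₂(0.125) = 0.3750
  −(0.500)·log₂(0.500) = 0.5000
  −(0.125)·log₂(0.125) = 0.3750
Sum: 0.5000 + 0.3750 + 0.5000 + 0.3750 = 1.750 bits.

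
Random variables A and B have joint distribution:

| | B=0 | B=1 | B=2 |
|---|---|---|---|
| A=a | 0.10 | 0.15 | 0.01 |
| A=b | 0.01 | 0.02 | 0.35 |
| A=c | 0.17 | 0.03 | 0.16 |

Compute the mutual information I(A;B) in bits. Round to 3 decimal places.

0.508 bits

Marginals: p(A) = (0.2600, 0.3800, 0.3600), p(B) = (0.2800, 0.2000, 0.5200).
I(A;B) = H(A) + H(B) − H(A,B).
H(A) = 1.5664, H(B) = 1.4692, H(A,B) = 2.5280.
I(A;B) = 1.5664 + 1.4692 − 2.5280 = 0.508 bits.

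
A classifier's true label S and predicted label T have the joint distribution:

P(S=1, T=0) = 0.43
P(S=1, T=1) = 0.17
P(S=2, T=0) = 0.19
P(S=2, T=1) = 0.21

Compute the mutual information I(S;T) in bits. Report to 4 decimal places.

Marginals: p(S) = (0.6000, 0.4000), p(T) = (0.6200, 0.3800).
I(S;T) = H(S) + H(T) − H(S,T).
H(S) = 0.9710, H(T) = 0.9580, H(S,T) = 1.8862.
I(S;T) = 0.9710 + 0.9580 − 1.8862 = 0.0428 bits.

0.0428 bits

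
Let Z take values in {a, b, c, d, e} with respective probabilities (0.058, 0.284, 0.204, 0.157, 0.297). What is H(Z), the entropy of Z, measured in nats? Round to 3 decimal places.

H(Z) = −Σ p·ln p.
  −(0.058)·ln(0.058) = 0.1651
  −(0.284)·ln(0.284) = 0.3575
  −(0.204)·ln(0.204) = 0.3243
  −(0.157)·ln(0.157) = 0.2907
  −(0.297)·ln(0.297) = 0.3606
Sum: 0.1651 + 0.3575 + 0.3243 + 0.2907 + 0.3606 = 1.498 nats.

1.498 nats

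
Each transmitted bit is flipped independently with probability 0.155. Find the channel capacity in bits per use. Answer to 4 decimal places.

Binary symmetric channel: C = 1 − h₂(ε) where h₂ is the binary entropy function.
h₂(0.155) = −0.155·log₂0.155 − 0.845·log₂0.845 = 0.6222.
C = 1 − 0.6222 = 0.3778 bits per channel use.

0.3778 bits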